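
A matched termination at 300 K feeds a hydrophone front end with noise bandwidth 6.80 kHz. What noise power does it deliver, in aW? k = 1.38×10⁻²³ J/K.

28.2 aW

P_n = kTB = 1.38×10⁻²³ × 300 × 6.80×10³ = 2.82×10⁻¹⁷ W = 28.2 aW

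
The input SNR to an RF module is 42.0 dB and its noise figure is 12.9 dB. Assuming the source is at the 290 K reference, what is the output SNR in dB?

29.1 dB

By definition F = SNR_in/SNR_out, so in dB: SNR_out = SNR_in − NF
SNR_out = 42.0 − 12.9 = 29.1 dB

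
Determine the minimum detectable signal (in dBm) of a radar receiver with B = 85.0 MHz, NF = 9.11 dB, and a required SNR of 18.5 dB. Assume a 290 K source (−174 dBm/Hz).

Sensitivity = −174 + 10 log₁₀(B) + NF + SNR_min
= −174 + 79.29 + 9.11 + 18.5
= −67.10 dBm → −67.1 dBm

−67.1 dBm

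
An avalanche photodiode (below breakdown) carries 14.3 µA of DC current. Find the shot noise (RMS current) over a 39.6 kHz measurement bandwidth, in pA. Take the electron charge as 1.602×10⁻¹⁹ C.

I_n = √(2qI·B)
2qI·B = 2 × 1.602×10⁻¹⁹ × 1.43×10⁻⁵ × 3.96×10⁴ = 1.81×10⁻¹⁹ A²
I_n = √(1.81×10⁻¹⁹) = 4.26×10⁻¹⁰ A = 426 pA

426 pA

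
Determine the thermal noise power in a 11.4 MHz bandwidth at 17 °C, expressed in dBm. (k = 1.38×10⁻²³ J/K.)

−103.4 dBm

T = 17 °C + 273.15 = 290.15 K
P_n = kTB = 1.38×10⁻²³ × 290.15 × 1.14×10⁷ = 4.56×10⁻¹⁴ W
In dBm: 10 log₁₀(4.56×10⁻¹⁴ / 10⁻³) = −103.4 dBm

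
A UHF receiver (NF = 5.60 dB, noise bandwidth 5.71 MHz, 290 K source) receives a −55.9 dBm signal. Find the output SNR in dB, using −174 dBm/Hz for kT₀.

Noise floor: N = −174 + 10 log₁₀(B) + NF
10 log₁₀(5.71×10⁶) = 67.57 dB
N = −174 + 67.57 + 5.60 = −100.83 dBm
SNR = P_sig − N = −55.9 − (−100.83) = 44.93 dB → 44.9 dB

44.9 dB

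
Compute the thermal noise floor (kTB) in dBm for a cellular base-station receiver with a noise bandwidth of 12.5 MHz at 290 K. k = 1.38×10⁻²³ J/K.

−103.0 dBm

P_n = kTB = 1.38×10⁻²³ × 290 × 1.25×10⁷ = 5.00×10⁻¹⁴ W
In dBm: 10 log₁₀(5.00×10⁻¹⁴ / 10⁻³) = −103.0 dBm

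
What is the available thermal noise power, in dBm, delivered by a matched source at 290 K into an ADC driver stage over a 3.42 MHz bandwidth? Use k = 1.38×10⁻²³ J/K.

P_n = kTB = 1.38×10⁻²³ × 290 × 3.42×10⁶ = 1.37×10⁻¹⁴ W
In dBm: 10 log₁₀(1.37×10⁻¹⁴ / 10⁻³) = −108.6 dBm

−108.6 dBm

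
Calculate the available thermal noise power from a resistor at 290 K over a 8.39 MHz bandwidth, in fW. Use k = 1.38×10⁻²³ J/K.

33.6 fW

P_n = kTB = 1.38×10⁻²³ × 290 × 8.39×10⁶ = 3.36×10⁻¹⁴ W = 33.6 fW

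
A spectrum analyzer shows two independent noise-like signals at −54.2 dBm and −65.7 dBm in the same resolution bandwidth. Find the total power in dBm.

Convert to linear, add, convert back:
P₁ = 3.80×10⁻⁹ W, P₂ = 2.69×10⁻¹⁰ W
P_tot = 4.07×10⁻⁹ W → 10 log₁₀(P_tot / 10⁻³) = −53.9 dBm

−53.9 dBm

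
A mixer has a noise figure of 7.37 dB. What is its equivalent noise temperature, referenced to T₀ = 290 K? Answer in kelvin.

F = 10^(7.37/10) = 5.45758
T_e = (F − 1)·T₀ = (5.45758 − 1) × 290 = 1293 K

1293 K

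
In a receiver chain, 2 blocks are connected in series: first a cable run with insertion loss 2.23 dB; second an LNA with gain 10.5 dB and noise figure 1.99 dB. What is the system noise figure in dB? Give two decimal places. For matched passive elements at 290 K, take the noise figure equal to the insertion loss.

Convert to linear (a loss of L dB is a gain of −L dB): F_i = 10^(NF_i/10), G_i = 10^(G_i,dB/10)
  Stage 1: F_1 = 10^(2.23/10) = 1.671, G_1 = 10^(−2.23/10) = 0.5984
  Stage 2: F_2 = 10^(1.99/10) = 1.581, G_2 = 10^(10.5/10) = 11.22
Friis cascade:
  F = 1.671 + (1.581 − 1)/0.5984 = 2.642
NF = 10 log₁₀(2.642) = 4.22 dB

4.22 dB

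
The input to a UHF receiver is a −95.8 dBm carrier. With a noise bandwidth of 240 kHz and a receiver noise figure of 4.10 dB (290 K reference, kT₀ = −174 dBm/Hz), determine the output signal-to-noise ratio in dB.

Noise floor: N = −174 + 10 log₁₀(B) + NF
10 log₁₀(2.40×10⁵) = 53.8 dB
N = −174 + 53.8 + 4.10 = −116.10 dBm
SNR = P_sig − N = −95.8 − (−116.10) = 20.30 dB → 20.3 dB

20.3 dB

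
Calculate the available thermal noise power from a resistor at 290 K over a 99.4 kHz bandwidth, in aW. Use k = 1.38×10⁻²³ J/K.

P_n = kTB = 1.38×10⁻²³ × 290 × 9.94×10⁴ = 3.98×10⁻¹⁶ W = 398 aW

398 aW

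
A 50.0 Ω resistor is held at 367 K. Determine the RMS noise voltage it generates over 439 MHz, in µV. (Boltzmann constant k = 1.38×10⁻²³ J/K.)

21.1 µV

V_n = √(4kTRB)
4kTRB = 4 × 1.38×10⁻²³ × 367 × 5.00×10¹ × 4.39×10⁸ = 4.45×10⁻¹⁰ V²
V_n = √(4.45×10⁻¹⁰) = 2.11×10⁻⁵ V = 21.1 µV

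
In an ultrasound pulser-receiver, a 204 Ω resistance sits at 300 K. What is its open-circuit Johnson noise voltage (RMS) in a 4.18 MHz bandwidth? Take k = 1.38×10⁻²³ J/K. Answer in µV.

V_n = √(4kTRB)
4kTRB = 4 × 1.38×10⁻²³ × 300 × 2.04×10² × 4.18×10⁶ = 1.41×10⁻¹¹ V²
V_n = √(1.41×10⁻¹¹) = 3.76×10⁻⁶ V = 3.76 µV

3.76 µV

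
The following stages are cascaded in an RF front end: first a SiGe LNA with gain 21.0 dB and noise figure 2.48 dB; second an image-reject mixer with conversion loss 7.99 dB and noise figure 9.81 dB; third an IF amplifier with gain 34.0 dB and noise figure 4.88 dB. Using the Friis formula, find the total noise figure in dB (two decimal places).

Convert to linear (a loss of L dB is a gain of −L dB): F_i = 10^(NF_i/10), G_i = 10^(G_i,dB/10)
  Stage 1: F_1 = 10^(2.48/10) = 1.770, G_1 = 10^(21.0/10) = 125.9
  Stage 2: F_2 = 10^(9.81/10) = 9.572, G_2 = 10^(−7.99/10) = 0.1589
  Stage 3: F_3 = 10^(4.88/10) = 3.076, G_3 = 10^(34.0/10) = 2512
Friis cascade:
  F = 1.770 + (9.572 − 1)/125.9 + (3.076 − 1)/20.00 = 1.942
NF = 10 log₁₀(1.942) = 2.88 dB

2.88 dB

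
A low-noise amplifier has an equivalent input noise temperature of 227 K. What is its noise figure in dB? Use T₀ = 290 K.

F = 1 + T_e/T₀ = 1 + 227/290 = 1.78276
NF = 10 log₁₀(1.78276) = 2.51 dB

2.51 dB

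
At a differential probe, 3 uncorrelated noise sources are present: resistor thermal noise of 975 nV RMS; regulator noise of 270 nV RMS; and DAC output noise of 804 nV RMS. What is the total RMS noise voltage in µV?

1.29 µV

Uncorrelated sources add in power (mean-square): V_tot = √(ΣV_i²)
V_tot = √[(9.75×10⁻⁷)² + (2.70×10⁻⁷)² + (8.04×10⁻⁷)²] = 1.29×10⁻⁶ V = 1.29 µV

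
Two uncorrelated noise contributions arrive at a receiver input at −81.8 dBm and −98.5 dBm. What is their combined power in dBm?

−81.7 dBm

Convert to linear, add, convert back:
P₁ = 6.61×10⁻¹² W, P₂ = 1.41×10⁻¹³ W
P_tot = 6.75×10⁻¹² W → 10 log₁₀(P_tot / 10⁻³) = −81.7 dBm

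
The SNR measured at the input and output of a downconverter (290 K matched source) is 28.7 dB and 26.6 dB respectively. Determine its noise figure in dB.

2.1 dB

NF (dB) = SNR_in(dB) − SNR_out(dB) when the source is at T₀
NF = 28.7 − 26.6 = 2.1 dB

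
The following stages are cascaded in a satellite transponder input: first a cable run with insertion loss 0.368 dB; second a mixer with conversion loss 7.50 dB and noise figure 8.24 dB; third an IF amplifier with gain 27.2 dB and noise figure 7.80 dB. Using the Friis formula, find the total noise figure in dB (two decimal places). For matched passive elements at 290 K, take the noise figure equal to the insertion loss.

Convert to linear (a loss of L dB is a gain of −L dB): F_i = 10^(NF_i/10), G_i = 10^(G_i,dB/10)
  Stage 1: F_1 = 10^(0.368/10) = 1.088, G_1 = 10^(−0.368/10) = 0.9188
  Stage 2: F_2 = 10^(8.24/10) = 6.668, G_2 = 10^(−7.50/10) = 0.1778
  Stage 3: F_3 = 10^(7.80/10) = 6.026, G_3 = 10^(27.2/10) = 524.8
Friis cascade:
  F = 1.088 + (6.668 − 1)/0.9188 + (6.026 − 1)/0.1634 = 38.02
NF = 10 log₁₀(38.02) = 15.80 dB

15.80 dB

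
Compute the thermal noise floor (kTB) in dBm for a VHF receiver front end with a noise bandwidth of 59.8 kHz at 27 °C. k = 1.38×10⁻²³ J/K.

−126.1 dBm

T = 27 °C + 273.15 = 300.15 K
P_n = kTB = 1.38×10⁻²³ × 300.15 × 5.98×10⁴ = 2.48×10⁻¹⁶ W
In dBm: 10 log₁₀(2.48×10⁻¹⁶ / 10⁻³) = −126.1 dBm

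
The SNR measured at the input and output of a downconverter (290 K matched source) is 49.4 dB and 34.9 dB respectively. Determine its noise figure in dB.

14.5 dB

NF (dB) = SNR_in(dB) − SNR_out(dB) when the source is at T₀
NF = 49.4 − 34.9 = 14.5 dB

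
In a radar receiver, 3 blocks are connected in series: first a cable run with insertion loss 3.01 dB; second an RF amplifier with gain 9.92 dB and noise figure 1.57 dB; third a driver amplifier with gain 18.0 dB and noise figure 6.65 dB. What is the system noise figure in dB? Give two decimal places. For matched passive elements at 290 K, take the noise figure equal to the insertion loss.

Convert to linear (a loss of L dB is a gain of −L dB): F_i = 10^(NF_i/10), G_i = 10^(G_i,dB/10)
  Stage 1: F_1 = 10^(3.01/10) = 2.000, G_1 = 10^(−3.01/10) = 0.5000
  Stage 2: F_2 = 10^(1.57/10) = 1.435, G_2 = 10^(9.92/10) = 9.817
  Stage 3: F_3 = 10^(6.65/10) = 4.624, G_3 = 10^(18.0/10) = 63.10
Friis cascade:
  F = 2.000 + (1.435 − 1)/0.5000 + (4.624 − 1)/4.909 = 3.609
NF = 10 log₁₀(3.609) = 5.57 dB

5.57 dB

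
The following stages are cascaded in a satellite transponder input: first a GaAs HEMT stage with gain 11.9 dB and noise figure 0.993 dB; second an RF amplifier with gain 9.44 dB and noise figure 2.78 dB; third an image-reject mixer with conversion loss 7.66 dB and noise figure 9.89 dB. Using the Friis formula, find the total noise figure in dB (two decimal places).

1.40 dB

Convert to linear (a loss of L dB is a gain of −L dB): F_i = 10^(NF_i/10), G_i = 10^(G_i,dB/10)
  Stage 1: F_1 = 10^(0.993/10) = 1.257, G_1 = 10^(11.9/10) = 15.49
  Stage 2: F_2 = 10^(2.78/10) = 1.897, G_2 = 10^(9.44/10) = 8.790
  Stage 3: F_3 = 10^(9.89/10) = 9.750, G_3 = 10^(−7.66/10) = 0.1714
Friis cascade:
  F = 1.257 + (1.897 − 1)/15.49 + (9.750 − 1)/136.1 = 1.379
NF = 10 log₁₀(1.379) = 1.40 dB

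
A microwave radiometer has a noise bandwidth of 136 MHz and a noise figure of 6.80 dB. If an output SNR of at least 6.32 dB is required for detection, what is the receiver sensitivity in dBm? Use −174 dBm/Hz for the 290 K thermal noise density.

−79.5 dBm

Sensitivity = −174 + 10 log₁₀(B) + NF + SNR_min
= −174 + 81.34 + 6.80 + 6.32
= −79.54 dBm → −79.5 dBm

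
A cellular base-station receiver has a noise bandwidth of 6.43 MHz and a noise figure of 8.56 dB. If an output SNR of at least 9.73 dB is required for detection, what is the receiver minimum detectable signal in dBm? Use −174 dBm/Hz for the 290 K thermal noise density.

Sensitivity = −174 + 10 log₁₀(B) + NF + SNR_min
= −174 + 68.08 + 8.56 + 9.73
= −87.63 dBm → −87.6 dBm

−87.6 dBm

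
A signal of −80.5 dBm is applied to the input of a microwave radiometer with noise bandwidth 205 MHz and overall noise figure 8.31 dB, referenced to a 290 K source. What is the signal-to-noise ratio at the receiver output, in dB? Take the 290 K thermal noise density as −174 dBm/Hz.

Noise floor: N = −174 + 10 log₁₀(B) + NF
10 log₁₀(2.05×10⁸) = 83.12 dB
N = −174 + 83.12 + 8.31 = −82.57 dBm
SNR = P_sig − N = −80.5 − (−82.57) = 2.07 dB → 2.1 dB

2.1 dB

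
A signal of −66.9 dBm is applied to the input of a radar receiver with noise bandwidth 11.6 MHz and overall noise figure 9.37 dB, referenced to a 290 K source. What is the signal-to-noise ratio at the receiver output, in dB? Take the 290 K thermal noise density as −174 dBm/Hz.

27.1 dB

Noise floor: N = −174 + 10 log₁₀(B) + NF
10 log₁₀(1.16×10⁷) = 70.64 dB
N = −174 + 70.64 + 9.37 = −93.99 dBm
SNR = P_sig − N = −66.9 − (−93.99) = 27.09 dB → 27.1 dB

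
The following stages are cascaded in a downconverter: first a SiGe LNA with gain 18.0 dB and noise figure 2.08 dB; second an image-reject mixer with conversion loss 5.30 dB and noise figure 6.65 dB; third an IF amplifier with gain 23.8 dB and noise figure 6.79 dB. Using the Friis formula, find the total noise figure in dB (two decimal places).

2.73 dB

Convert to linear (a loss of L dB is a gain of −L dB): F_i = 10^(NF_i/10), G_i = 10^(G_i,dB/10)
  Stage 1: F_1 = 10^(2.08/10) = 1.614, G_1 = 10^(18.0/10) = 63.10
  Stage 2: F_2 = 10^(6.65/10) = 4.624, G_2 = 10^(−5.30/10) = 0.2951
  Stage 3: F_3 = 10^(6.79/10) = 4.775, G_3 = 10^(23.8/10) = 239.9
Friis cascade:
  F = 1.614 + (4.624 − 1)/63.10 + (4.775 − 1)/18.62 = 1.875
NF = 10 log₁₀(1.875) = 2.73 dB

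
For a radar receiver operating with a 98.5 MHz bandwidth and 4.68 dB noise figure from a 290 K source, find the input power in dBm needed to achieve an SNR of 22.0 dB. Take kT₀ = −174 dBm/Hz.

Sensitivity = −174 + 10 log₁₀(B) + NF + SNR_min
= −174 + 79.93 + 4.68 + 22.0
= −67.39 dBm → −67.4 dBm

−67.4 dBm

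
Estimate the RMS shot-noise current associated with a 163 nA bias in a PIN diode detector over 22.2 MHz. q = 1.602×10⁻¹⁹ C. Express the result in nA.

1.08 nA

I_n = √(2qI·B)
2qI·B = 2 × 1.602×10⁻¹⁹ × 1.63×10⁻⁷ × 2.22×10⁷ = 1.16×10⁻¹⁸ A²
I_n = √(1.16×10⁻¹⁸) = 1.08×10⁻⁹ A = 1.08 nA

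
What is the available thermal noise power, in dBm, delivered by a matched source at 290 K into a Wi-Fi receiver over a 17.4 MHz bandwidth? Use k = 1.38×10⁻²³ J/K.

P_n = kTB = 1.38×10⁻²³ × 290 × 1.74×10⁷ = 6.96×10⁻¹⁴ W
In dBm: 10 log₁₀(6.96×10⁻¹⁴ / 10⁻³) = −101.6 dBm

−101.6 dBm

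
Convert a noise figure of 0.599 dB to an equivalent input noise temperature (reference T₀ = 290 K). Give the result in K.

42.9 K

F = 10^(0.599/10) = 1.14789
T_e = (F − 1)·T₀ = (1.14789 − 1) × 290 = 42.9 K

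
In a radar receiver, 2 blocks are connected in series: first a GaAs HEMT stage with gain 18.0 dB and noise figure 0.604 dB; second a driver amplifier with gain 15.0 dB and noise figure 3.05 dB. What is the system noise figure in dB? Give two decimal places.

0.66 dB

Convert to linear (a loss of L dB is a gain of −L dB): F_i = 10^(NF_i/10), G_i = 10^(G_i,dB/10)
  Stage 1: F_1 = 10^(0.604/10) = 1.149, G_1 = 10^(18.0/10) = 63.10
  Stage 2: F_2 = 10^(3.05/10) = 2.018, G_2 = 10^(15.0/10) = 31.62
Friis cascade:
  F = 1.149 + (2.018 − 1)/63.10 = 1.165
NF = 10 log₁₀(1.165) = 0.66 dB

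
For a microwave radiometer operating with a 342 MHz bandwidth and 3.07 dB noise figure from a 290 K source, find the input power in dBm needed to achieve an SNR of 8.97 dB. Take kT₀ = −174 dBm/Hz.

−76.6 dBm

Sensitivity = −174 + 10 log₁₀(B) + NF + SNR_min
= −174 + 85.34 + 3.07 + 8.97
= −76.62 dBm → −76.6 dBm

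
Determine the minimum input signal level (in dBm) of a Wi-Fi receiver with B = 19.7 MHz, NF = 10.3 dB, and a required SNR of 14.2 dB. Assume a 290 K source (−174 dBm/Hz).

Sensitivity = −174 + 10 log₁₀(B) + NF + SNR_min
= −174 + 72.94 + 10.3 + 14.2
= −76.56 dBm → −76.6 dBm

−76.6 dBm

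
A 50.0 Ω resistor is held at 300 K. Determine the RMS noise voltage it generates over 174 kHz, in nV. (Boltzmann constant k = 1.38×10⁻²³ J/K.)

V_n = √(4kTRB)
4kTRB = 4 × 1.38×10⁻²³ × 300 × 5.00×10¹ × 1.74×10⁵ = 1.44×10⁻¹³ V²
V_n = √(1.44×10⁻¹³) = 3.80×10⁻⁷ V = 380 nV

380 nV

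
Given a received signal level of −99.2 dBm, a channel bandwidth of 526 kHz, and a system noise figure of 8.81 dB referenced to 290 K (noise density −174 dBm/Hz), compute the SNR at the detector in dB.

8.8 dB

Noise floor: N = −174 + 10 log₁₀(B) + NF
10 log₁₀(5.26×10⁵) = 57.21 dB
N = −174 + 57.21 + 8.81 = −107.98 dBm
SNR = P_sig − N = −99.2 − (−107.98) = 8.78 dB → 8.8 dB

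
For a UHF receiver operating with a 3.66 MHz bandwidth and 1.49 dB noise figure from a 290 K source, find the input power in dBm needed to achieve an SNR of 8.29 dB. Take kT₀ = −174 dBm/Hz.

−98.6 dBm

Sensitivity = −174 + 10 log₁₀(B) + NF + SNR_min
= −174 + 65.63 + 1.49 + 8.29
= −98.59 dBm → −98.6 dBm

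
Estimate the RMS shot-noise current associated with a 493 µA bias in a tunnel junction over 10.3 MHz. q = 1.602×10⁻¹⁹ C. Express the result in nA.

I_n = √(2qI·B)
2qI·B = 2 × 1.602×10⁻¹⁹ × 4.93×10⁻⁴ × 1.03×10⁷ = 1.63×10⁻¹⁵ A²
I_n = √(1.63×10⁻¹⁵) = 4.03×10⁻⁸ A = 40.3 nA

40.3 nA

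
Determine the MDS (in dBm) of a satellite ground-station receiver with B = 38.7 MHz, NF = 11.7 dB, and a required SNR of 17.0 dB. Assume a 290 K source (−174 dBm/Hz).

−69.4 dBm

Sensitivity = −174 + 10 log₁₀(B) + NF + SNR_min
= −174 + 75.88 + 11.7 + 17.0
= −69.42 dBm → −69.4 dBm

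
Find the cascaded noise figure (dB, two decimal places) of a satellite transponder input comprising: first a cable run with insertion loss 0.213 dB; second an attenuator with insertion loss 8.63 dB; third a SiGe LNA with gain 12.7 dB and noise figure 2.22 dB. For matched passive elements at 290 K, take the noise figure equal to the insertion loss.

Convert to linear (a loss of L dB is a gain of −L dB): F_i = 10^(NF_i/10), G_i = 10^(G_i,dB/10)
  Stage 1: F_1 = 10^(0.213/10) = 1.050, G_1 = 10^(−0.213/10) = 0.9521
  Stage 2: F_2 = 10^(8.63/10) = 7.295, G_2 = 10^(−8.63/10) = 0.1371
  Stage 3: F_3 = 10^(2.22/10) = 1.667, G_3 = 10^(12.7/10) = 18.62
Friis cascade:
  F = 1.050 + (7.295 − 1)/0.9521 + (1.667 − 1)/0.1305 = 12.77
NF = 10 log₁₀(12.77) = 11.06 dB

11.06 dB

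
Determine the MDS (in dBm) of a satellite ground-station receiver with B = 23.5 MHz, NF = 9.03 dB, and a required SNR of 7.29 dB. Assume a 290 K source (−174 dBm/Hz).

−84.0 dBm

Sensitivity = −174 + 10 log₁₀(B) + NF + SNR_min
= −174 + 73.71 + 9.03 + 7.29
= −83.97 dBm → −84.0 dBm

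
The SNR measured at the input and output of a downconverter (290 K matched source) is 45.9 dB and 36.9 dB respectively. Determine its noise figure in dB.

NF (dB) = SNR_in(dB) − SNR_out(dB) when the source is at T₀
NF = 45.9 − 36.9 = 9.0 dB

9.0 dB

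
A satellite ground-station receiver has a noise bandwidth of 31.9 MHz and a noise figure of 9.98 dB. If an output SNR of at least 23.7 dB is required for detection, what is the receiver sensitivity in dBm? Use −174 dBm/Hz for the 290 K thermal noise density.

Sensitivity = −174 + 10 log₁₀(B) + NF + SNR_min
= −174 + 75.04 + 9.98 + 23.7
= −65.28 dBm → −65.3 dBm

−65.3 dBm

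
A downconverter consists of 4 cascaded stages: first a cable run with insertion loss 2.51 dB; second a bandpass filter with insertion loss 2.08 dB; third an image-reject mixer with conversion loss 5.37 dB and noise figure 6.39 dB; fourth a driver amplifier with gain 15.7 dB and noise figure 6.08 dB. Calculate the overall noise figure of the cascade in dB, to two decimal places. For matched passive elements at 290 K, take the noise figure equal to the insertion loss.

Convert to linear (a loss of L dB is a gain of −L dB): F_i = 10^(NF_i/10), G_i = 10^(G_i,dB/10)
  Stage 1: F_1 = 10^(2.51/10) = 1.782, G_1 = 10^(−2.51/10) = 0.5610
  Stage 2: F_2 = 10^(2.08/10) = 1.614, G_2 = 10^(−2.08/10) = 0.6194
  Stage 3: F_3 = 10^(6.39/10) = 4.355, G_3 = 10^(−5.37/10) = 0.2904
  Stage 4: F_4 = 10^(6.08/10) = 4.055, G_4 = 10^(15.7/10) = 37.15
Friis cascade:
  F = 1.782 + (1.614 − 1)/0.5610 + (4.355 − 1)/0.3475 + (4.055 − 1)/0.1009 = 42.80
NF = 10 log₁₀(42.80) = 16.31 dB

16.31 dB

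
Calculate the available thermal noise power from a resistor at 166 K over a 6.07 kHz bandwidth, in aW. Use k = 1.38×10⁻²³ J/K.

13.9 aW

P_n = kTB = 1.38×10⁻²³ × 166 × 6.07×10³ = 1.39×10⁻¹⁷ W = 13.9 aW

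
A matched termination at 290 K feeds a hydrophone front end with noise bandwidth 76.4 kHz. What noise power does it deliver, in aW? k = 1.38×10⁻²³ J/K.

P_n = kTB = 1.38×10⁻²³ × 290 × 7.64×10⁴ = 3.06×10⁻¹⁶ W = 306 aW

306 aW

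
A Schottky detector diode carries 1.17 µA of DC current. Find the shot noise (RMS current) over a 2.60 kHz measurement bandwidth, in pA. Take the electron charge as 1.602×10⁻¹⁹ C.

31.2 pA

I_n = √(2qI·B)
2qI·B = 2 × 1.602×10⁻¹⁹ × 1.17×10⁻⁶ × 2.60×10³ = 9.75×10⁻²² A²
I_n = √(9.75×10⁻²²) = 3.12×10⁻¹¹ A = 31.2 pA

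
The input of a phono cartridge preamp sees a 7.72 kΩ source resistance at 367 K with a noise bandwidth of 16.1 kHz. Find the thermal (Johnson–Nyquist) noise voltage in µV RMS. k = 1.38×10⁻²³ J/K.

1.59 µV

V_n = √(4kTRB)
4kTRB = 4 × 1.38×10⁻²³ × 367 × 7.72×10³ × 1.61×10⁴ = 2.52×10⁻¹² V²
V_n = √(2.52×10⁻¹²) = 1.59×10⁻⁶ V = 1.59 µV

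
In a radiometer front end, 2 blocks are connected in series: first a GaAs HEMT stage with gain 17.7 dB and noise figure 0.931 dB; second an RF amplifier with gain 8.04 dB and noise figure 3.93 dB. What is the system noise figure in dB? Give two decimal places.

Convert to linear (a loss of L dB is a gain of −L dB): F_i = 10^(NF_i/10), G_i = 10^(G_i,dB/10)
  Stage 1: F_1 = 10^(0.931/10) = 1.239, G_1 = 10^(17.7/10) = 58.88
  Stage 2: F_2 = 10^(3.93/10) = 2.472, G_2 = 10^(8.04/10) = 6.368
Friis cascade:
  F = 1.239 + (2.472 − 1)/58.88 = 1.264
NF = 10 log₁₀(1.264) = 1.02 dB

1.02 dB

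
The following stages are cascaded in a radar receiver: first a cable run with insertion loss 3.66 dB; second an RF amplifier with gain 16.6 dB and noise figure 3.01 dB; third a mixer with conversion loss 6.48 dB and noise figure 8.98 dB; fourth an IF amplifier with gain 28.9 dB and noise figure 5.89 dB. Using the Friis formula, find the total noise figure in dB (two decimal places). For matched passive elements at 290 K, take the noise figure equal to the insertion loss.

Convert to linear (a loss of L dB is a gain of −L dB): F_i = 10^(NF_i/10), G_i = 10^(G_i,dB/10)
  Stage 1: F_1 = 10^(3.66/10) = 2.323, G_1 = 10^(−3.66/10) = 0.4305
  Stage 2: F_2 = 10^(3.01/10) = 2.000, G_2 = 10^(16.6/10) = 45.71
  Stage 3: F_3 = 10^(8.98/10) = 7.907, G_3 = 10^(−6.48/10) = 0.2249
  Stage 4: F_4 = 10^(5.89/10) = 3.882, G_4 = 10^(28.9/10) = 776.2
Friis cascade:
  F = 2.323 + (2.000 − 1)/0.4305 + (7.907 − 1)/19.68 + (3.882 − 1)/4.426 = 5.647
NF = 10 log₁₀(5.647) = 7.52 dB

7.52 dB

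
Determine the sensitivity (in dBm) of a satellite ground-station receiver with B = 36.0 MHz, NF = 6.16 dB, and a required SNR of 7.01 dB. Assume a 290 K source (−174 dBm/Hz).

Sensitivity = −174 + 10 log₁₀(B) + NF + SNR_min
= −174 + 75.56 + 6.16 + 7.01
= −85.27 dBm → −85.3 dBm

−85.3 dBm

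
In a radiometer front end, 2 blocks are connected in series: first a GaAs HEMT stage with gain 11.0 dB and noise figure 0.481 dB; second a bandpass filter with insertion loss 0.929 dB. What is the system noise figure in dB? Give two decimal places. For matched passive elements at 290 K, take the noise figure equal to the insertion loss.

Convert to linear (a loss of L dB is a gain of −L dB): F_i = 10^(NF_i/10), G_i = 10^(G_i,dB/10)
  Stage 1: F_1 = 10^(0.481/10) = 1.117, G_1 = 10^(11.0/10) = 12.59
  Stage 2: F_2 = 10^(0.929/10) = 1.239, G_2 = 10^(−0.929/10) = 0.8074
Friis cascade:
  F = 1.117 + (1.239 − 1)/12.59 = 1.136
NF = 10 log₁₀(1.136) = 0.55 dB

0.55 dB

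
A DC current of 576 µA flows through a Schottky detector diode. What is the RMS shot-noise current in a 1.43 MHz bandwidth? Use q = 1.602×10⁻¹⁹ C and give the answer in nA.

I_n = √(2qI·B)
2qI·B = 2 × 1.602×10⁻¹⁹ × 5.76×10⁻⁴ × 1.43×10⁶ = 2.64×10⁻¹⁶ A²
I_n = √(2.64×10⁻¹⁶) = 1.62×10⁻⁸ A = 16.2 nA

16.2 nA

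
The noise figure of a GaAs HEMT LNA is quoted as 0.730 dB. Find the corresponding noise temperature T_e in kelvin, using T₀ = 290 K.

53.1 K

F = 10^(0.730/10) = 1.18304
T_e = (F − 1)·T₀ = (1.18304 − 1) × 290 = 53.1 K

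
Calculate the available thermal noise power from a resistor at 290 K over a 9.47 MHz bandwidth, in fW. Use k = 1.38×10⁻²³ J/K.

P_n = kTB = 1.38×10⁻²³ × 290 × 9.47×10⁶ = 3.79×10⁻¹⁴ W = 37.9 fW

37.9 fW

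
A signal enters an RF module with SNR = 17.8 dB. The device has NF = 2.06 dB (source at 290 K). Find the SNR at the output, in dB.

By definition F = SNR_in/SNR_out, so in dB: SNR_out = SNR_in − NF
SNR_out = 17.8 − 2.06 = 15.74 dB

15.74 dB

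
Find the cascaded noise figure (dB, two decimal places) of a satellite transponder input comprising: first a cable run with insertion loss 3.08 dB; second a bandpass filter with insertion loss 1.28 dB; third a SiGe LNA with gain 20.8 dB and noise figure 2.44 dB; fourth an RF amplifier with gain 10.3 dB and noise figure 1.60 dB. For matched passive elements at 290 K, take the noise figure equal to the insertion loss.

Convert to linear (a loss of L dB is a gain of −L dB): F_i = 10^(NF_i/10), G_i = 10^(G_i,dB/10)
  Stage 1: F_1 = 10^(3.08/10) = 2.032, G_1 = 10^(−3.08/10) = 0.4920
  Stage 2: F_2 = 10^(1.28/10) = 1.343, G_2 = 10^(−1.28/10) = 0.7447
  Stage 3: F_3 = 10^(2.44/10) = 1.754, G_3 = 10^(20.8/10) = 120.2
  Stage 4: F_4 = 10^(1.60/10) = 1.445, G_4 = 10^(10.3/10) = 10.72
Friis cascade:
  F = 2.032 + (1.343 − 1)/0.4920 + (1.754 − 1)/0.3664 + (1.445 − 1)/44.06 = 4.796
NF = 10 log₁₀(4.796) = 6.81 dB

6.81 dB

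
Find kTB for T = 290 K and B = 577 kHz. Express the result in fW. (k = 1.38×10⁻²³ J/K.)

P_n = kTB = 1.38×10⁻²³ × 290 × 5.77×10⁵ = 2.31×10⁻¹⁵ W = 2.31 fW

2.31 fW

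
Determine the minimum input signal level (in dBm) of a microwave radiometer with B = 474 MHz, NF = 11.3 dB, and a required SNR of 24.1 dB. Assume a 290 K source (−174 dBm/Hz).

−51.8 dBm

Sensitivity = −174 + 10 log₁₀(B) + NF + SNR_min
= −174 + 86.76 + 11.3 + 24.1
= −51.84 dBm → −51.8 dBm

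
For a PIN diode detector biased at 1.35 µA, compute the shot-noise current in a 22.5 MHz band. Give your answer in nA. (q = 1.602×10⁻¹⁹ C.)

I_n = √(2qI·B)
2qI·B = 2 × 1.602×10⁻¹⁹ × 1.35×10⁻⁶ × 2.25×10⁷ = 9.73×10⁻¹⁸ A²
I_n = √(9.73×10⁻¹⁸) = 3.12×10⁻⁹ A = 3.12 nA

3.12 nA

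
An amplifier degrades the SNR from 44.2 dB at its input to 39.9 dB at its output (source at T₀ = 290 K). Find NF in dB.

NF (dB) = SNR_in(dB) − SNR_out(dB) when the source is at T₀
NF = 44.2 − 39.9 = 4.3 dB

4.3 dB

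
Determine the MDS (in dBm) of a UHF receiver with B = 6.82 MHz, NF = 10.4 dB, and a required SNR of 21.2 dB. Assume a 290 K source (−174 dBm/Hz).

Sensitivity = −174 + 10 log₁₀(B) + NF + SNR_min
= −174 + 68.34 + 10.4 + 21.2
= −74.06 dBm → −74.1 dBm

−74.1 dBm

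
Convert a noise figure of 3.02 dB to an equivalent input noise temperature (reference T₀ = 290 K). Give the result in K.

F = 10^(3.02/10) = 2.00447
T_e = (F − 1)·T₀ = (2.00447 − 1) × 290 = 291 K

291 K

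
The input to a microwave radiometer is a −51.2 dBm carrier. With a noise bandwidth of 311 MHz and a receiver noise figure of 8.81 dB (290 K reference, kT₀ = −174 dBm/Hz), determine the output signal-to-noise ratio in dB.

29.1 dB

Noise floor: N = −174 + 10 log₁₀(B) + NF
10 log₁₀(3.11×10⁸) = 84.93 dB
N = −174 + 84.93 + 8.81 = −80.26 dBm
SNR = P_sig − N = −51.2 − (−80.26) = 29.06 dB → 29.1 dB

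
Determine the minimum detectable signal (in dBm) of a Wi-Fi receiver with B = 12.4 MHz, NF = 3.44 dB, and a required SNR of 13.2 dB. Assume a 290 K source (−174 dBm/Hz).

Sensitivity = −174 + 10 log₁₀(B) + NF + SNR_min
= −174 + 70.93 + 3.44 + 13.2
= −86.43 dBm → −86.4 dBm

−86.4 dBm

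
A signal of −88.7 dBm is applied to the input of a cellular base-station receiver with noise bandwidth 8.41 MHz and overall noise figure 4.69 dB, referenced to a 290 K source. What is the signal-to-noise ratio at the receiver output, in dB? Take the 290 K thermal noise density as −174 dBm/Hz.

11.4 dB

Noise floor: N = −174 + 10 log₁₀(B) + NF
10 log₁₀(8.41×10⁶) = 69.25 dB
N = −174 + 69.25 + 4.69 = −100.06 dBm
SNR = P_sig − N = −88.7 − (−100.06) = 11.36 dB → 11.4 dB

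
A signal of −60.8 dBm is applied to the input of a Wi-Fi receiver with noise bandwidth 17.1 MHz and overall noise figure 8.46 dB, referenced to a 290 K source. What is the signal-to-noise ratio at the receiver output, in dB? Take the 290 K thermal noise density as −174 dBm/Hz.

32.4 dB

Noise floor: N = −174 + 10 log₁₀(B) + NF
10 log₁₀(1.71×10⁷) = 72.33 dB
N = −174 + 72.33 + 8.46 = −93.21 dBm
SNR = P_sig − N = −60.8 − (−93.21) = 32.41 dB → 32.4 dB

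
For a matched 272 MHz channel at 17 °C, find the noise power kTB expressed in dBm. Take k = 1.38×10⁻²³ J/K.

T = 17 °C + 273.15 = 290.15 K
P_n = kTB = 1.38×10⁻²³ × 290.15 × 2.72×10⁸ = 1.09×10⁻¹² W
In dBm: 10 log₁₀(1.09×10⁻¹² / 10⁻³) = −89.6 dBm

−89.6 dBm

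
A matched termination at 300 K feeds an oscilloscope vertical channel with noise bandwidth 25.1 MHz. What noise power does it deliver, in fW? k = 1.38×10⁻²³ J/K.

104 fW

P_n = kTB = 1.38×10⁻²³ × 300 × 2.51×10⁷ = 1.04×10⁻¹³ W = 104 fW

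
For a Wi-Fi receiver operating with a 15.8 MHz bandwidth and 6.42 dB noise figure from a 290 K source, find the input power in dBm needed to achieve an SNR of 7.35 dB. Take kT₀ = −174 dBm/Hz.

−88.2 dBm

Sensitivity = −174 + 10 log₁₀(B) + NF + SNR_min
= −174 + 71.99 + 6.42 + 7.35
= −88.24 dBm → −88.2 dBm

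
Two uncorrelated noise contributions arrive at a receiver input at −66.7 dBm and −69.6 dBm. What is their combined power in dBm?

Convert to linear, add, convert back:
P₁ = 2.14×10⁻¹⁰ W, P₂ = 1.10×10⁻¹⁰ W
P_tot = 3.23×10⁻¹⁰ W → 10 log₁₀(P_tot / 10⁻³) = −64.9 dBm

−64.9 dBm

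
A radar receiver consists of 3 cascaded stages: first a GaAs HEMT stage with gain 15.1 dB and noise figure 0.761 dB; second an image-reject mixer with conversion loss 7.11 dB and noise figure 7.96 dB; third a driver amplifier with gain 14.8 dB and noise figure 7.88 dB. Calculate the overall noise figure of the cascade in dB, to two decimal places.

3.36 dB

Convert to linear (a loss of L dB is a gain of −L dB): F_i = 10^(NF_i/10), G_i = 10^(G_i,dB/10)
  Stage 1: F_1 = 10^(0.761/10) = 1.192, G_1 = 10^(15.1/10) = 32.36
  Stage 2: F_2 = 10^(7.96/10) = 6.252, G_2 = 10^(−7.11/10) = 0.1945
  Stage 3: F_3 = 10^(7.88/10) = 6.138, G_3 = 10^(14.8/10) = 30.20
Friis cascade:
  F = 1.192 + (6.252 − 1)/32.36 + (6.138 − 1)/6.295 = 2.170
NF = 10 log₁₀(2.170) = 3.36 dB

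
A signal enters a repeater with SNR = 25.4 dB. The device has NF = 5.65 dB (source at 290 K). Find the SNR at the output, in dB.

19.75 dB

By definition F = SNR_in/SNR_out, so in dB: SNR_out = SNR_in − NF
SNR_out = 25.4 − 5.65 = 19.75 dB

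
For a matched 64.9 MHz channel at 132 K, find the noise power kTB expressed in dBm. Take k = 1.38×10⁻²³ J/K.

P_n = kTB = 1.38×10⁻²³ × 132 × 6.49×10⁷ = 1.18×10⁻¹³ W
In dBm: 10 log₁₀(1.18×10⁻¹³ / 10⁻³) = −99.3 dBm

−99.3 dBm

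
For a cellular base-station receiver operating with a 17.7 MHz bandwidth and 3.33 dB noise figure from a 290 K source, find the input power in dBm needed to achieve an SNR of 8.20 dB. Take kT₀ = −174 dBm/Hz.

−90.0 dBm

Sensitivity = −174 + 10 log₁₀(B) + NF + SNR_min
= −174 + 72.48 + 3.33 + 8.20
= −89.99 dBm → −90.0 dBm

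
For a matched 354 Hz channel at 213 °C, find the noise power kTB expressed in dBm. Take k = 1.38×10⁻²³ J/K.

−146.2 dBm

T = 213 °C + 273.15 = 486.15 K
P_n = kTB = 1.38×10⁻²³ × 486.15 × 3.54×10² = 2.37×10⁻¹⁸ W
In dBm: 10 log₁₀(2.37×10⁻¹⁸ / 10⁻³) = −146.2 dBm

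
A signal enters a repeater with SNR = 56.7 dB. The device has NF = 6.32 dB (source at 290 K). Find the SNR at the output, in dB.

By definition F = SNR_in/SNR_out, so in dB: SNR_out = SNR_in − NF
SNR_out = 56.7 − 6.32 = 50.38 dB

50.38 dB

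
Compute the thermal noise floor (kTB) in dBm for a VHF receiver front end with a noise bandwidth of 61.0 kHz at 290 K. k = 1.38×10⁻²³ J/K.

P_n = kTB = 1.38×10⁻²³ × 290 × 6.10×10⁴ = 2.44×10⁻¹⁶ W
In dBm: 10 log₁₀(2.44×10⁻¹⁶ / 10⁻³) = −126.1 dBm

−126.1 dBm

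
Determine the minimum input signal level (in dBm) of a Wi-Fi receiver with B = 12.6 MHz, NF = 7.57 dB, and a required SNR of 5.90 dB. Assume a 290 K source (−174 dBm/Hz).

Sensitivity = −174 + 10 log₁₀(B) + NF + SNR_min
= −174 + 71 + 7.57 + 5.90
= −89.53 dBm → −89.5 dBm

−89.5 dBm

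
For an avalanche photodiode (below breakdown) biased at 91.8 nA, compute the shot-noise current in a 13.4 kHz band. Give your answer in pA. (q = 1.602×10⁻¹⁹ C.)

I_n = √(2qI·B)
2qI·B = 2 × 1.602×10⁻¹⁹ × 9.18×10⁻⁸ × 1.34×10⁴ = 3.94×10⁻²² A²
I_n = √(3.94×10⁻²²) = 1.99×10⁻¹¹ A = 19.9 pA

19.9 pA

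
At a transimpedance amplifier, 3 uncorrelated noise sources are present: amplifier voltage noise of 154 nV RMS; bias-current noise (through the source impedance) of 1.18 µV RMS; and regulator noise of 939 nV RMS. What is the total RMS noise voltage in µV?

Uncorrelated sources add in power (mean-square): V_tot = √(ΣV_i²)
V_tot = √[(1.54×10⁻⁷)² + (1.18×10⁻⁶)² + (9.39×10⁻⁷)²] = 1.52×10⁻⁶ V = 1.52 µV

1.52 µV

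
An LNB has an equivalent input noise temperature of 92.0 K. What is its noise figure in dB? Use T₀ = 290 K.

1.20 dB

F = 1 + T_e/T₀ = 1 + 92.0/290 = 1.31724
NF = 10 log₁₀(1.31724) = 1.20 dB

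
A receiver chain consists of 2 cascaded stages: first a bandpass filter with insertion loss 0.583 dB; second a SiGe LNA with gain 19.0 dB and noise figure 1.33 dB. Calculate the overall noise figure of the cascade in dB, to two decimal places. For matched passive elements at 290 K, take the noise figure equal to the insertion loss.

1.91 dB

Convert to linear (a loss of L dB is a gain of −L dB): F_i = 10^(NF_i/10), G_i = 10^(G_i,dB/10)
  Stage 1: F_1 = 10^(0.583/10) = 1.144, G_1 = 10^(−0.583/10) = 0.8744
  Stage 2: F_2 = 10^(1.33/10) = 1.358, G_2 = 10^(19.0/10) = 79.43
Friis cascade:
  F = 1.144 + (1.358 − 1)/0.8744 = 1.553
NF = 10 log₁₀(1.553) = 1.91 dB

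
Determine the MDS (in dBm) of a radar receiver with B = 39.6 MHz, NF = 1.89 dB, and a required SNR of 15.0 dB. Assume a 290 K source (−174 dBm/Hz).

−81.1 dBm

Sensitivity = −174 + 10 log₁₀(B) + NF + SNR_min
= −174 + 75.98 + 1.89 + 15.0
= −81.13 dBm → −81.1 dBm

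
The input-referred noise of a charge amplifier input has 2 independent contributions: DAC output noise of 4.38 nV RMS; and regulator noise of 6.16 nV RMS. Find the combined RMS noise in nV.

Uncorrelated sources add in power (mean-square): V_tot = √(ΣV_i²)
V_tot = √[(4.38×10⁻⁹)² + (6.16×10⁻⁹)²] = 7.56×10⁻⁹ V = 7.56 nV

7.56 nV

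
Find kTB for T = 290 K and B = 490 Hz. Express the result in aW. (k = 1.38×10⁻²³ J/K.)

1.96 aW

P_n = kTB = 1.38×10⁻²³ × 290 × 4.90×10² = 1.96×10⁻¹⁸ W = 1.96 aW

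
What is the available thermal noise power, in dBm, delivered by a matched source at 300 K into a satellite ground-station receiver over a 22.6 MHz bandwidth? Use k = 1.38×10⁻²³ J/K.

−100.3 dBm

P_n = kTB = 1.38×10⁻²³ × 300 × 2.26×10⁷ = 9.36×10⁻¹⁴ W
In dBm: 10 log₁₀(9.36×10⁻¹⁴ / 10⁻³) = −100.3 dBm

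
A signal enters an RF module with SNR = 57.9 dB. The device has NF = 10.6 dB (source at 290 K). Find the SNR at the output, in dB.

By definition F = SNR_in/SNR_out, so in dB: SNR_out = SNR_in − NF
SNR_out = 57.9 − 10.6 = 47.3 dB

47.3 dB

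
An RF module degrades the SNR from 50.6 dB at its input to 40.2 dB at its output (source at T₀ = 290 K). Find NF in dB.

NF (dB) = SNR_in(dB) − SNR_out(dB) when the source is at T₀
NF = 50.6 − 40.2 = 10.4 dB

10.4 dB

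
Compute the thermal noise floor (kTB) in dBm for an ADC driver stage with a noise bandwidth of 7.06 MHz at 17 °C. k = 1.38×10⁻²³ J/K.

T = 17 °C + 273.15 = 290.15 K
P_n = kTB = 1.38×10⁻²³ × 290.15 × 7.06×10⁶ = 2.83×10⁻¹⁴ W
In dBm: 10 log₁₀(2.83×10⁻¹⁴ / 10⁻³) = −105.5 dBm

−105.5 dBm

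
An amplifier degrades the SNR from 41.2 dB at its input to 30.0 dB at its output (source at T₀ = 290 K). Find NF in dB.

NF (dB) = SNR_in(dB) − SNR_out(dB) when the source is at T₀
NF = 41.2 − 30.0 = 11.2 dB

11.2 dB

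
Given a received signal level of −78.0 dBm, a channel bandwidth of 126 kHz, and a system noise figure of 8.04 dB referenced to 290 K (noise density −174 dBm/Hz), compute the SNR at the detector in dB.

Noise floor: N = −174 + 10 log₁₀(B) + NF
10 log₁₀(1.26×10⁵) = 51 dB
N = −174 + 51 + 8.04 = −114.96 dBm
SNR = P_sig − N = −78.0 − (−114.96) = 36.96 dB → 37.0 dB

37.0 dB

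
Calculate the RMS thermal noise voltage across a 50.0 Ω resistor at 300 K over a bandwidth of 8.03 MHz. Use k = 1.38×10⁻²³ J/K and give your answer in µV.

V_n = √(4kTRB)
4kTRB = 4 × 1.38×10⁻²³ × 300 × 5.00×10¹ × 8.03×10⁶ = 6.65×10⁻¹² V²
V_n = √(6.65×10⁻¹²) = 2.58×10⁻⁶ V = 2.58 µV

2.58 µV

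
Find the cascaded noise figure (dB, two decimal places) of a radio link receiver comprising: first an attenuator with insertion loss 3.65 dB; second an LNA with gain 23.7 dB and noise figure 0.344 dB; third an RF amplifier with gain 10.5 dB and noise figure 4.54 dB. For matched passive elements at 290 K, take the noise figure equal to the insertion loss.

Convert to linear (a loss of L dB is a gain of −L dB): F_i = 10^(NF_i/10), G_i = 10^(G_i,dB/10)
  Stage 1: F_1 = 10^(3.65/10) = 2.317, G_1 = 10^(−3.65/10) = 0.4315
  Stage 2: F_2 = 10^(0.344/10) = 1.082, G_2 = 10^(23.7/10) = 234.4
  Stage 3: F_3 = 10^(4.54/10) = 2.844, G_3 = 10^(10.5/10) = 11.22
Friis cascade:
  F = 2.317 + (1.082 − 1)/0.4315 + (2.844 − 1)/101.2 = 2.527
NF = 10 log₁₀(2.527) = 4.03 dB

4.03 dB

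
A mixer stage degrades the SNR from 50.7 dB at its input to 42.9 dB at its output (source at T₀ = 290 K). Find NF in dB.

NF (dB) = SNR_in(dB) − SNR_out(dB) when the source is at T₀
NF = 50.7 − 42.9 = 7.8 dB

7.8 dB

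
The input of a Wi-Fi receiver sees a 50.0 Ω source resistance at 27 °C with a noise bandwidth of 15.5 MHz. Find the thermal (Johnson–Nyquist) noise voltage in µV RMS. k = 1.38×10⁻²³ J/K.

T = 27 °C + 273.15 = 300.15 K
V_n = √(4kTRB)
4kTRB = 4 × 1.38×10⁻²³ × 300.15 × 5.00×10¹ × 1.55×10⁷ = 1.28×10⁻¹¹ V²
V_n = √(1.28×10⁻¹¹) = 3.58×10⁻⁶ V = 3.58 µV

3.58 µV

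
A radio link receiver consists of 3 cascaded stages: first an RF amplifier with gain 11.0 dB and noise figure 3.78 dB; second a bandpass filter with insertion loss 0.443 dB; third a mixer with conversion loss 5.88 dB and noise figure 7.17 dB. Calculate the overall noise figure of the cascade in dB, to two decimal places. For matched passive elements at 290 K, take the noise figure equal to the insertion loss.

4.42 dB

Convert to linear (a loss of L dB is a gain of −L dB): F_i = 10^(NF_i/10), G_i = 10^(G_i,dB/10)
  Stage 1: F_1 = 10^(3.78/10) = 2.388, G_1 = 10^(11.0/10) = 12.59
  Stage 2: F_2 = 10^(0.443/10) = 1.107, G_2 = 10^(−0.443/10) = 0.9030
  Stage 3: F_3 = 10^(7.17/10) = 5.212, G_3 = 10^(−5.88/10) = 0.2582
Friis cascade:
  F = 2.388 + (1.107 − 1)/12.59 + (5.212 − 1)/11.37 = 2.767
NF = 10 log₁₀(2.767) = 4.42 dB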